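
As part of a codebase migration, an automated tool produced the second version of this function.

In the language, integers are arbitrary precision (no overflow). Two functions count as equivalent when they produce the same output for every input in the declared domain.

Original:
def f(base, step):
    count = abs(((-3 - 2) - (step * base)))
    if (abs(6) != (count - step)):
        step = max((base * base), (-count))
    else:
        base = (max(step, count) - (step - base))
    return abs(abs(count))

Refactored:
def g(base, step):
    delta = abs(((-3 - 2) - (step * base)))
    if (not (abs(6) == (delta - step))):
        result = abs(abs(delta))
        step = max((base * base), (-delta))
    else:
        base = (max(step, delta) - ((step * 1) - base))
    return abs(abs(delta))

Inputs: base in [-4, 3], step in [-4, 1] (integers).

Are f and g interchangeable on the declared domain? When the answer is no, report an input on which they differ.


Equivalent — the differences include statement counts differ; constant usage differs; arithmetic usage differs; local variable names differ; boolean connective usage differs; min/max/abs usage differs; comparison usage differs, yet no declared input distinguishes the two.
Tracing base=2, step=0: f: count = 5; (abs(6) != (count - step)) -> true; step = 4; return 5 | g: delta = 5; (not (abs(6) == (delta - step))) -> true; result = 5; step = 4; return 5 — matching result 5.
Every one of the 48 inputs gives matching results.
verdict: equivalent


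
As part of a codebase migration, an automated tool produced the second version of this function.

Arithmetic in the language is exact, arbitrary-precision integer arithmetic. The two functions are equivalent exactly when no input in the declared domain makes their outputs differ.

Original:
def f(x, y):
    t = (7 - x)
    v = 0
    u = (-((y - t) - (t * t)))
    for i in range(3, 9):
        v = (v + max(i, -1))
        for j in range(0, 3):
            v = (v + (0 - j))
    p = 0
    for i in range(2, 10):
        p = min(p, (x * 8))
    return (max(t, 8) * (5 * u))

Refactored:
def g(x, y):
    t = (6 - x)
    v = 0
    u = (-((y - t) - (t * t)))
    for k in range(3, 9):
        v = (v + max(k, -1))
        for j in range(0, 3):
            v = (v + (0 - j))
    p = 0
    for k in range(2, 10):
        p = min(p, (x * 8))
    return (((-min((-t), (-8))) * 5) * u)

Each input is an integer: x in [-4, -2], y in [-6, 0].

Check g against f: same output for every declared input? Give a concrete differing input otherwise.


The rewrite breaks on x=-4, y=-6, where the results are 7590 and 5800.
f: t := 11 | v := 0 | u := 138 | iter i=3: | v := 3 | iter j=0: | v := 3 | iter j=1: | v := 2 | iter j=2: | v := 0 | iter i=4: | v := 4 | iter j=0: | v := 4 | iter j=1: | v := 3 | iter j=2: | v := 1 | iter i=5: | v := 6 | iter j=0: | v := 6 | iter j=1: | v := 5 | iter j=2: | v := 3 | iter i=6: | v := 9 | iter j=0: | v := 9 | iter j=1: | v := 8 | iter j=2: | v := 6 | iter i=7: | v := 13 | iter j=0: | v := 13 | iter j=1: | v := 12 | iter j=2: | v := 10 | iter i=8: | v := 18 | iter j=0: | v := 18 | iter j=1: | v := 17 | iter j=2: | v := 15 | p := 0 | iter i=2: | p := -32 | iter i=3: | p := -32 | iter i=4: | p := -32 | iter i=5: | p := -32 | iter i=6: | p := -32 | iter i=7: | p := -32 | iter i=8: | p := -32 | iter i=9: | p := -32 | result 7590
g: t := 10 | v := 0 | u := 116 | iter k=3: | v := 3 | iter j=0: | v := 3 | iter j=1: | v := 2 | iter j=2: | v := 0 | iter k=4: | v := 4 | iter j=0: | v := 4 | iter j=1: | v := 3 | iter j=2: | v := 1 | iter k=5: | v := 6 | iter j=0: | v := 6 | iter j=1: | v := 5 | iter j=2: | v := 3 | iter k=6: | v := 9 | iter j=0: | v := 9 | iter j=1: | v := 8 | iter j=2: | v := 6 | iter k=7: | v := 13 | iter j=0: | v := 13 | iter j=1: | v := 12 | iter j=2: | v := 10 | iter k=8: | v := 18 | iter j=0: | v := 18 | iter j=1: | v := 17 | iter j=2: | v := 15 | p := 0 | iter k=2: | p := -32 | iter k=3: | p := -32 | iter k=4: | p := -32 | iter k=5: | p := -32 | iter k=6: | p := -32 | iter k=7: | p := -32 | iter k=8: | p := -32 | iter k=9: | p := -32 | result 5800
verdict: not equivalent; witness: x=-4, y=-6


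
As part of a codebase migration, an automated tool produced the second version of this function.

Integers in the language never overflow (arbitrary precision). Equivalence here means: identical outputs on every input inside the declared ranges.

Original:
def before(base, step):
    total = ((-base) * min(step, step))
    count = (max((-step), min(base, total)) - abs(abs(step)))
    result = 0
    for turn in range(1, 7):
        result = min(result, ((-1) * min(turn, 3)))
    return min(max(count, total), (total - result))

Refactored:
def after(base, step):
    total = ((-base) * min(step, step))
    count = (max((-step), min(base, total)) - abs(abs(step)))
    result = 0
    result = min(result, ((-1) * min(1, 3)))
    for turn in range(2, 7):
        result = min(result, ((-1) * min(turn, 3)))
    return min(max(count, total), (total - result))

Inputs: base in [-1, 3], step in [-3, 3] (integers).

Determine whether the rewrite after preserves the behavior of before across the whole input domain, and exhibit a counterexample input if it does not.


Reading the diff, among the changes: constant usage differs; and min/max/abs usage differs; and statement counts differ; and arithmetic usage differs; and loop structure differs.
Tracing base=2, step=3: before: total=-6, then count=-6, then result=0, then (turn=1), then result=-1, then (turn=2), then result=-2, then (turn=3), then result=-3, then (turn=4), then result=-3, then (turn=5), then result=-3, then (turn=6), then result=-3, then returns -6 | after: total=-6, then count=-6, then result=0, then result=-1, then (turn=2), then result=-2, then (turn=3), then result=-3, then (turn=4), then result=-3, then (turn=5), then result=-3, then (turn=6), then result=-3, then returns -6 — matching result -6.
Sweeping the whole domain (35 inputs) finds no disagreement.
verdict: equivalent


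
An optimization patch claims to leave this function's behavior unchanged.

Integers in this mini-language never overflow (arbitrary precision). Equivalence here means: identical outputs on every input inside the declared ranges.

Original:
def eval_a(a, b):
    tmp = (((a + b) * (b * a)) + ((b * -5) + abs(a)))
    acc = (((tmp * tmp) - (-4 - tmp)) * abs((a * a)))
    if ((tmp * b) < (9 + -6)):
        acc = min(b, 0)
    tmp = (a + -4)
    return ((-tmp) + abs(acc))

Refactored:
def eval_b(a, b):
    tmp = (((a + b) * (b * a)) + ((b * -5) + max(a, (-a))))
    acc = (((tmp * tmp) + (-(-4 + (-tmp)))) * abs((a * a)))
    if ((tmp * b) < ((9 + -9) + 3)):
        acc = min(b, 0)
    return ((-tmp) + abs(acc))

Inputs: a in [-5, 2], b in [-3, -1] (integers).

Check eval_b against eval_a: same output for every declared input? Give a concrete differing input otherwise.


At a=-5, b=-3: eval_a gives 247609, eval_b gives 247700.
verdict: not equivalent; witness: a=-5, b=-3


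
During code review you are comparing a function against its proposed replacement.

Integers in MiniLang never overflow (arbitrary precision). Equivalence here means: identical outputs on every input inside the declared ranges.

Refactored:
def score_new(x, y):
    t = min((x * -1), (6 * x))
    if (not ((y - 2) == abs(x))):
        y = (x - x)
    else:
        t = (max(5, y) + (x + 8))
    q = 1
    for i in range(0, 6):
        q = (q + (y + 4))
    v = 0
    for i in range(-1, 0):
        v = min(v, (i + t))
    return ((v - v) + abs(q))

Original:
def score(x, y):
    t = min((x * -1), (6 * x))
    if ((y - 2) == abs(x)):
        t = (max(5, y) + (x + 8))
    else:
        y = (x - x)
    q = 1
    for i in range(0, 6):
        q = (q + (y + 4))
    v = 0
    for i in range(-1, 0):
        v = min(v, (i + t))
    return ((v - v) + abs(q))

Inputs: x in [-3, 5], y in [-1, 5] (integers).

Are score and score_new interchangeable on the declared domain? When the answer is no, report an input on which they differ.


Although boolean connective usage differs, 63/63 inputs agree.
verdict: equivalent


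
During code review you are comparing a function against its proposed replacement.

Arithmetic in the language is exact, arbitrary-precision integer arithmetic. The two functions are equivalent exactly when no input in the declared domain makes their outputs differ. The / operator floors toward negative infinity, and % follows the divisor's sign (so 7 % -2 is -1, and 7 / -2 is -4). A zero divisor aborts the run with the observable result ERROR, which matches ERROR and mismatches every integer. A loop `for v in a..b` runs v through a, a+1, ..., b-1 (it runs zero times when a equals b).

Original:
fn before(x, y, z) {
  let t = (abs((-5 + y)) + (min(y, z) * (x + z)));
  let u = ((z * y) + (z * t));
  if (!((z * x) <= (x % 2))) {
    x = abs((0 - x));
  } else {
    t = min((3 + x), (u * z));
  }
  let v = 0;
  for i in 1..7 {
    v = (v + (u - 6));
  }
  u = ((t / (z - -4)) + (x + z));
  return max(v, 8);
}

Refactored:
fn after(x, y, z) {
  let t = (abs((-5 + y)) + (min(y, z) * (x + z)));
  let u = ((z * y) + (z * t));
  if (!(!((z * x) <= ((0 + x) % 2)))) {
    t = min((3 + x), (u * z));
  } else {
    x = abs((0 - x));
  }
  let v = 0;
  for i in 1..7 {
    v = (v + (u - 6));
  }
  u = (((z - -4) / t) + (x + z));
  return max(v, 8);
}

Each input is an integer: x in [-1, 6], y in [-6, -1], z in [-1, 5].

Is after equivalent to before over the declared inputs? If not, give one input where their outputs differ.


There is a counterexample at x=-1, y=-6, z=0: 8 on one side, ERROR on the other.
before: t = 17; u = 0; (!((z * x) <= (x % 2))) -> false; t = 0; v = 0; [i=1]; v = -6; [i=2]; v = -12; [i=3]; v = -18; [i=4]; v = -24; [i=5]; v = -30; [i=6]; v = -36; u = -1; return 8
after: t = 17; u = 0; (!(!((z * x) <= ((0 + x) % 2)))) -> true; t = 0; v = 0; [i=1]; v = -6; [i=2]; v = -12; [i=3]; v = -18; [i=4]; v = -24; [i=5]; v = -30; [i=6]; v = -36; division by zero -> ERROR
verdict: not equivalent; witness: x=-1, y=-6, z=0


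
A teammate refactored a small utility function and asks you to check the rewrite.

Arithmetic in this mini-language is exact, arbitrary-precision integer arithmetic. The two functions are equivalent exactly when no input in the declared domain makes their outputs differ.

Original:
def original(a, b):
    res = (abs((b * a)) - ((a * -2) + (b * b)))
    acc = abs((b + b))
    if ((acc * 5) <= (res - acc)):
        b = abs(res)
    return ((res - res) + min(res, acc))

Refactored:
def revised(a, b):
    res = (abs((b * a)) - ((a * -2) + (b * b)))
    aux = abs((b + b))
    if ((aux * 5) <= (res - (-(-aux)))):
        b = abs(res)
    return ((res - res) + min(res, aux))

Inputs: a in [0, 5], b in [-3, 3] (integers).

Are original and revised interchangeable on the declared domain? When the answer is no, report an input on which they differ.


Reading the diff, among the changes: local variable names differ.
Spot check at a=0, b=2 — original: res := -4 | acc := 4 | ((acc * 5) <= (res - acc)): false | result -4. revised: res := -4 | aux := 4 | ((aux * 5) <= (res - (-(-aux)))): false | result -4. Both give -4.
Checked all 42 inputs in the declared domain: the outputs agree on every one.
verdict: equivalent


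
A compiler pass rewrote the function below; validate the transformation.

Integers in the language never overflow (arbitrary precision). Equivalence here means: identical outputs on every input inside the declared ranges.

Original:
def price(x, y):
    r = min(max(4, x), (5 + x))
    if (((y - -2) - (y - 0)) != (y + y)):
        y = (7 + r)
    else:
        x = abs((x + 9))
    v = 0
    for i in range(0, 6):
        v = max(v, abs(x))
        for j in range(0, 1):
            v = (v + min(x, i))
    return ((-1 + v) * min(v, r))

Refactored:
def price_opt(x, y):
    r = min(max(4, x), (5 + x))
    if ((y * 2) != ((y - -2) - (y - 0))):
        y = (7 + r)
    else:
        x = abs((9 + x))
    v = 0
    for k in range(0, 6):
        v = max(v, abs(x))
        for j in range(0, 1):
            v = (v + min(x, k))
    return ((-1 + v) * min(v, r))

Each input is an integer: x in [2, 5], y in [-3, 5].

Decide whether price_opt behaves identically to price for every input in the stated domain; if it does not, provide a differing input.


Equivalent — the differences include local variable names differ, and constant usage differs, and arithmetic usage differs, yet no declared input distinguishes the two.
Tracing x=3, y=4: price: r=4, then (((y - -2) - (y - 0)) != (y + y)) is true, then y=11, then v=0, then (i=0), then v=3, then (j=0), then v=3, then (i=1), then v=3, then (j=0), then v=4, then (i=2), then v=4, then (j=0), then v=6, then (i=3), then v=6, then (j=0), then v=9, then (i=4), then v=9, then (j=0), then v=12, then (i=5), then v=12, then (j=0), then v=15, then returns 56 | price_opt: r=4, then ((y * 2) != ((y - -2) - (y - 0))) is true, then y=11, then v=0, then (k=0), then v=3, then (j=0), then v=3, then (k=1), then v=3, then (j=0), then v=4, then (k=2), then v=4, then (j=0), then v=6, then (k=3), then v=6, then (j=0), then v=9, then (k=4), then v=9, then (j=0), then v=12, then (k=5), then v=12, then (j=0), then v=15, then returns 56 — matching result 56.
Across all 36 domain points the two functions coincide.
verdict: equivalent


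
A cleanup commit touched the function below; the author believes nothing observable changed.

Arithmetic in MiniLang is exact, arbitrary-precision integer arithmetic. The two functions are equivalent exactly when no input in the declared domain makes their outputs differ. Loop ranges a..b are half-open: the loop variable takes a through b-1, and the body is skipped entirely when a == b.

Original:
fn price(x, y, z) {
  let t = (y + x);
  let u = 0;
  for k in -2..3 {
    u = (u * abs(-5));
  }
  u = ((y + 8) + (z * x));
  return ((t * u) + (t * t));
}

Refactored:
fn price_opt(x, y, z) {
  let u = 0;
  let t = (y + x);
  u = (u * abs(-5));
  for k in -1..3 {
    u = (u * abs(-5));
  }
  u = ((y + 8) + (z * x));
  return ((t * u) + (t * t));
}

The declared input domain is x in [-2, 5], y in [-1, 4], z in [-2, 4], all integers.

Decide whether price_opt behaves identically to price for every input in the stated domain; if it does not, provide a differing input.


Behavior is preserved: although statement counts differ; also arithmetic usage differs; also min/max/abs usage differs; also loop structure differs; also constant usage differs, the outputs never diverge.
One worked example (x=1, y=3, z=4) — price: t = 4; u = 0; [k=-2]; u = 0; [k=-1]; u = 0; [k=0]; u = 0; [k=1]; u = 0; [k=2]; u = 0; u = 15; return 76; price_opt: u = 0; t = 4; u = 0; [k=-1]; u = 0; [k=0]; u = 0; [k=1]; u = 0; [k=2]; u = 0; u = 15; return 76; agreement on 76.
Sweeping the whole domain (336 inputs) finds no disagreement.
verdict: equivalent


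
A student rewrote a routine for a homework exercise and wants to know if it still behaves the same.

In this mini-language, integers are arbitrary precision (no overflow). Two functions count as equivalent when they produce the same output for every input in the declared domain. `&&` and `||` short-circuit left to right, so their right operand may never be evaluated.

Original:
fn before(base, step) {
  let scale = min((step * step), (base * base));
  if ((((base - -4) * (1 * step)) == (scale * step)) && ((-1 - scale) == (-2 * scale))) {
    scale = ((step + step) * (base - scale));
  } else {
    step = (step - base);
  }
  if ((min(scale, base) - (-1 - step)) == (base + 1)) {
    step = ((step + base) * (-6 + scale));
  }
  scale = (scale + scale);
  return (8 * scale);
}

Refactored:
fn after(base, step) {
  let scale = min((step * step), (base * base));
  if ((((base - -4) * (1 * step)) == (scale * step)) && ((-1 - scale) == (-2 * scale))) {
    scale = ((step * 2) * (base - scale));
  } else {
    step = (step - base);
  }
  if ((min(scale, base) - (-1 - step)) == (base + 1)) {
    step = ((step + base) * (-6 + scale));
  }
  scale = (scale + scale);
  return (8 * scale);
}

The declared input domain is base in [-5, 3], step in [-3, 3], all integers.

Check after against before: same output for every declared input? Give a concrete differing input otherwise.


Reading the diff, among the changes: constant usage differs, plus arithmetic usage differs.
One worked example (base=3, step=-3) — before: scale = 9; ((((base - -4) * (1 * step)) == (scale * step)) && ((-1 - scale) == (-2 * scale))) -> false; step = -6; ((min(scale, base) - (-1 - step)) == (base + 1)) -> false; scale = 18; return 144; after: scale = 9; ((((base - -4) * (1 * step)) == (scale * step)) && ((-1 - scale) == (-2 * scale))) -> false; step = -6; ((min(scale, base) - (-1 - step)) == (base + 1)) -> false; scale = 18; return 144; agreement on 144.
Across all 63 domain points the two functions coincide.
verdict: equivalent


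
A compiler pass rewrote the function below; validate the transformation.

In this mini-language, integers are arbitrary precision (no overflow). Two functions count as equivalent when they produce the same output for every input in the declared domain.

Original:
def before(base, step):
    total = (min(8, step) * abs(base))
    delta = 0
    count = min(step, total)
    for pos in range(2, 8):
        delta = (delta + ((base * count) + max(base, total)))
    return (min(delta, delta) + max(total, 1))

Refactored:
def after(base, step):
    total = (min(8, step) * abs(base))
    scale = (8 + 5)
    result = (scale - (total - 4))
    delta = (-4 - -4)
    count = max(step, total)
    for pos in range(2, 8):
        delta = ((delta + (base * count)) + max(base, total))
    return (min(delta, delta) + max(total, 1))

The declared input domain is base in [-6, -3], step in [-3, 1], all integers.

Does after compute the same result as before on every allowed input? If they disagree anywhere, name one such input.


Not equivalent: base=-6, step=-3 separates them (613 vs 73).
before: total becomes -18; next delta becomes 0; next count becomes -18; next at pos=2:; next delta becomes 102; next at pos=3:; next delta becomes 204; next at pos=4:; next delta becomes 306; next at pos=5:; next delta becomes 408; next at pos=6:; next delta becomes 510; next at pos=7:; next delta becomes 612; next final value 613
after: total becomes -18; next scale becomes 13; next result becomes 35; next delta becomes 0; next count becomes -3; next at pos=2:; next delta becomes 12; next at pos=3:; next delta becomes 24; next at pos=4:; next delta becomes 36; next at pos=5:; next delta becomes 48; next at pos=6:; next delta becomes 60; next at pos=7:; next delta becomes 72; next final value 73
verdict: not equivalent; witness: base=-6, step=-3


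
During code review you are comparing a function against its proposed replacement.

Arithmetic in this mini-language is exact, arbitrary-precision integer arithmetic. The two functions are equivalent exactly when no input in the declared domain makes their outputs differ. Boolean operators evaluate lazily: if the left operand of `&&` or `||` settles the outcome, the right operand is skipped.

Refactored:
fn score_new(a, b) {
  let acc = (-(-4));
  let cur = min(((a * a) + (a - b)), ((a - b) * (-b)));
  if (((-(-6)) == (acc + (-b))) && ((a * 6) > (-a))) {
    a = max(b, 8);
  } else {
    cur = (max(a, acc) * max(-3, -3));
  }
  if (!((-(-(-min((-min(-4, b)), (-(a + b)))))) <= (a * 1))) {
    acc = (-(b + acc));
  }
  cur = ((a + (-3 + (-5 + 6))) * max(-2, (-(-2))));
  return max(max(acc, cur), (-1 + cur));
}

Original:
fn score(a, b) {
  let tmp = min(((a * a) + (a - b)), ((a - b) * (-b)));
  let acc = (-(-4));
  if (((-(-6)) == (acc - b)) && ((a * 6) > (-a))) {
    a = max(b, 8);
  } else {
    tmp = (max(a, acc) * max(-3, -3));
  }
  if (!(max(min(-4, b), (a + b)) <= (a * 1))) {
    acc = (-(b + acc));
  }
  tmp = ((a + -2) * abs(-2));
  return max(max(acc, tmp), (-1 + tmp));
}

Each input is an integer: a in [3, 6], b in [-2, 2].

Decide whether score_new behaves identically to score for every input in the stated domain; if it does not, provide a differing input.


The two are interchangeable: arithmetic usage differs, and constant usage differs, and local variable names differ, and min/max/abs usage differs, and every declared input agrees.
Tracing a=3, b=-1: score: tmp := 4 | acc := 4 | (((-(-6)) == (acc - b)) && ((a * 6) > (-a))): false | tmp := -12 | (!(max(min(-4, b), (a + b)) <= (a * 1))): false | tmp := 2 | result 4 | score_new: acc := 4 | cur := 4 | (((-(-6)) == (acc + (-b))) && ((a * 6) > (-a))): false | cur := -12 | (!((-(-(-min((-min(-4, b)), (-(a + b)))))) <= (a * 1))): false | cur := 2 | result 4 — matching result 4.
An exhaustive pass over the 20 declared inputs shows identical outputs.
verdict: equivalent


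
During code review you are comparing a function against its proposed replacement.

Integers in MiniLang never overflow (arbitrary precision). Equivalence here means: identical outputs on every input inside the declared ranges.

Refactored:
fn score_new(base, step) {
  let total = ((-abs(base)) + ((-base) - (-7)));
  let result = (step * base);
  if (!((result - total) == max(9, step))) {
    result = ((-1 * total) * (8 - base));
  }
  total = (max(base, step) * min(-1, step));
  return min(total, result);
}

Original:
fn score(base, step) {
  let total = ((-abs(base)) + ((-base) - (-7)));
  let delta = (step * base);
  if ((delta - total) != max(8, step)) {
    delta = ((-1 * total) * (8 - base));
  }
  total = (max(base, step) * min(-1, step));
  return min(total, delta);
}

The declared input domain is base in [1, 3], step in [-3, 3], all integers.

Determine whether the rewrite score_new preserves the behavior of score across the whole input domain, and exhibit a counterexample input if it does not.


Run the pair on base=3, step=3.
score: total becomes 1; next delta becomes 9; next ((delta - total) != max(8, step)) evaluates to false; next total becomes -3; next final value -3
score_new: total becomes 1; next result becomes 9; next (!((result - total) == max(9, step))) evaluates to true; next result becomes -5; next total becomes -3; next final value -5
-3 vs -5 — the two versions disagree here.
verdict: not equivalent; witness: base=3, step=3


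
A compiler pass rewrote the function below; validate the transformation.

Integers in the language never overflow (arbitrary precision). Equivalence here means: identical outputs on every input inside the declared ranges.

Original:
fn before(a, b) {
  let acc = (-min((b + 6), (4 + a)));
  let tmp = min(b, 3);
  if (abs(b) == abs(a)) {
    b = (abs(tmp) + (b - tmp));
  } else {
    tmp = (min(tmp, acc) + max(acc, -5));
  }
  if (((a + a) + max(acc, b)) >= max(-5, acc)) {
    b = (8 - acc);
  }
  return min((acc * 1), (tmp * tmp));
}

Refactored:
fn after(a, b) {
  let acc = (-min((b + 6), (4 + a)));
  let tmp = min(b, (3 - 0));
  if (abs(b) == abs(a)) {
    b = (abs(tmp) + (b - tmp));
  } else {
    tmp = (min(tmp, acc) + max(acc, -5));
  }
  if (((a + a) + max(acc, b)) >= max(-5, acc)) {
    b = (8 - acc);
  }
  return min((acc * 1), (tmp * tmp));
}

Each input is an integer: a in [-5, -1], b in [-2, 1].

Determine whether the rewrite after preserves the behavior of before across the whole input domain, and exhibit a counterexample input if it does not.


Differences: arithmetic usage differs, and constant usage differs — yet all 20 inputs agree.
verdict: equivalent


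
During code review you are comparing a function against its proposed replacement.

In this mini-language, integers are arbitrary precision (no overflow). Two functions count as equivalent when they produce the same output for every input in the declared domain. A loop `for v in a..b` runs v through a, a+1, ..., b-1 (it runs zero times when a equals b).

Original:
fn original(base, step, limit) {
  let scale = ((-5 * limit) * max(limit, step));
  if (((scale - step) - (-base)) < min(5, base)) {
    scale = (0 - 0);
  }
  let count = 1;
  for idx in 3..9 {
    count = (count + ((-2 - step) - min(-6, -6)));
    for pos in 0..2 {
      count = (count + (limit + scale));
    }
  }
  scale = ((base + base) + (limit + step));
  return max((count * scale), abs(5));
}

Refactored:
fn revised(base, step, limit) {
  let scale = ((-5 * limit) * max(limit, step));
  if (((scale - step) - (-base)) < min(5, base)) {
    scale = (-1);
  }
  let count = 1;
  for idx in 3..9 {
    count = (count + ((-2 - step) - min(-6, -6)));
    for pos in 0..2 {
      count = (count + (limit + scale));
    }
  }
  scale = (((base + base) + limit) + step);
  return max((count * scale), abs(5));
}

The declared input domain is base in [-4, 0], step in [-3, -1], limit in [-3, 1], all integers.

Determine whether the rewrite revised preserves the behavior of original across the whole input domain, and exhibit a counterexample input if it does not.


Evaluate both at base=-4, step=-3, limit=-3.
original: scale=-45, then (((scale - step) - (-base)) < min(5, base)) is true, then scale=0, then count=1, then (idx=3), then count=8, then (pos=0), then count=5, then (pos=1), then count=2, then (idx=4), then count=9, then (pos=0), then count=6, then (pos=1), then count=3, then (idx=5), then count=10, then (pos=0), then count=7, then (pos=1), then count=4, then (idx=6), then count=11, then (pos=0), then count=8, then (pos=1), then count=5, then (idx=7), then count=12, then (pos=0), then count=9, then (pos=1), then count=6, then (idx=8), then count=13, then (pos=0), then count=10, then (pos=1), then count=7, then scale=-14, then returns 5
revised: scale=-45, then (((scale - step) - (-base)) < min(5, base)) is true, then scale=-1, then count=1, then (idx=3), then count=8, then (pos=0), then count=4, then (pos=1), then count=0, then (idx=4), then count=7, then (pos=0), then count=3, then (pos=1), then count=-1, then (idx=5), then count=6, then (pos=0), then count=2, then (pos=1), then count=-2, then (idx=6), then count=5, then (pos=0), then count=1, then (pos=1), then count=-3, then (idx=7), then count=4, then (pos=0), then count=0, then (pos=1), then count=-4, then (idx=8), then count=3, then (pos=0), then count=-1, then (pos=1), then count=-5, then scale=-14, then returns 70
5 and 70 differ, so these are not the same function on this domain.
verdict: not equivalent; witness: base=-4, step=-3, limit=-3


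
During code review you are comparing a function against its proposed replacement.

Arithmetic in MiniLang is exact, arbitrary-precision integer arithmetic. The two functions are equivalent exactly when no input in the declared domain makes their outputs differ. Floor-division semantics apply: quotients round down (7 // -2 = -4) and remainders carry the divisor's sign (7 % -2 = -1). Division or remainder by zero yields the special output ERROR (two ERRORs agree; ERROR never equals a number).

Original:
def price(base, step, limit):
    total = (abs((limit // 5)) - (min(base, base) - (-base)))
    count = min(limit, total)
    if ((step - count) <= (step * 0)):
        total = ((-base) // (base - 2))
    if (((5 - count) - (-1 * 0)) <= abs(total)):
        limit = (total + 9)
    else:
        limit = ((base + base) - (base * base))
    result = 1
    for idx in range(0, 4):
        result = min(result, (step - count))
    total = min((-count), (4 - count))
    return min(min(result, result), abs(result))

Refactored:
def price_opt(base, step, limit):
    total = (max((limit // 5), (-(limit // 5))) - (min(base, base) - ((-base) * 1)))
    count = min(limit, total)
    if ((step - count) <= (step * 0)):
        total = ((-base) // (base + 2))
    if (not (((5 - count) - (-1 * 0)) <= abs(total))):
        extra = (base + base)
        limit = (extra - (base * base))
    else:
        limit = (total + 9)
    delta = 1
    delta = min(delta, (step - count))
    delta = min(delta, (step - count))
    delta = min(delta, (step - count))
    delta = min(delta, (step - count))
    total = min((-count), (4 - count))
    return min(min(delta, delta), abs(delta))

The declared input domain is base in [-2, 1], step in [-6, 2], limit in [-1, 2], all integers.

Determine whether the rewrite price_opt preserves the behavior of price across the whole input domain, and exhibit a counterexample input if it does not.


base=-2, step=-6, limit=-1 yields -5 from price but ERROR from price_opt.
verdict: not equivalent; witness: base=-2, step=-6, limit=-1


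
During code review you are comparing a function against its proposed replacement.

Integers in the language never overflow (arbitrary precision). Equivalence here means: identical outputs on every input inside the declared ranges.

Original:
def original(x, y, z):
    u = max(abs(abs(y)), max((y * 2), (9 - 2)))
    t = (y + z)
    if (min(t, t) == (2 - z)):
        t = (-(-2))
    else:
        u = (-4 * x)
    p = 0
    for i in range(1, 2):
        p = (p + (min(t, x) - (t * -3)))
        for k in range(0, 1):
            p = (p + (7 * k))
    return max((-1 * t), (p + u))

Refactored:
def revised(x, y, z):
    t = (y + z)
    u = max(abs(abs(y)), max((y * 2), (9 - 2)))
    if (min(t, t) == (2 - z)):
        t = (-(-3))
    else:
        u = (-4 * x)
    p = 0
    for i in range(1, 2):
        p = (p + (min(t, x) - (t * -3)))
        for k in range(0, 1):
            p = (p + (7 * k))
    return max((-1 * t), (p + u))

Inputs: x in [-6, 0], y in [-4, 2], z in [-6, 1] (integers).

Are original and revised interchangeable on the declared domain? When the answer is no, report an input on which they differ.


Not equivalent: x=-6, y=0, z=1 separates them (7 vs 10).
original: u=7, then t=1, then (min(t, t) == (2 - z)) is true, then t=2, then p=0, then (i=1), then p=0, then (k=0), then p=0, then returns 7
revised: t=1, then u=7, then (min(t, t) == (2 - z)) is true, then t=3, then p=0, then (i=1), then p=3, then (k=0), then p=3, then returns 10
verdict: not equivalent; witness: x=-6, y=0, z=1


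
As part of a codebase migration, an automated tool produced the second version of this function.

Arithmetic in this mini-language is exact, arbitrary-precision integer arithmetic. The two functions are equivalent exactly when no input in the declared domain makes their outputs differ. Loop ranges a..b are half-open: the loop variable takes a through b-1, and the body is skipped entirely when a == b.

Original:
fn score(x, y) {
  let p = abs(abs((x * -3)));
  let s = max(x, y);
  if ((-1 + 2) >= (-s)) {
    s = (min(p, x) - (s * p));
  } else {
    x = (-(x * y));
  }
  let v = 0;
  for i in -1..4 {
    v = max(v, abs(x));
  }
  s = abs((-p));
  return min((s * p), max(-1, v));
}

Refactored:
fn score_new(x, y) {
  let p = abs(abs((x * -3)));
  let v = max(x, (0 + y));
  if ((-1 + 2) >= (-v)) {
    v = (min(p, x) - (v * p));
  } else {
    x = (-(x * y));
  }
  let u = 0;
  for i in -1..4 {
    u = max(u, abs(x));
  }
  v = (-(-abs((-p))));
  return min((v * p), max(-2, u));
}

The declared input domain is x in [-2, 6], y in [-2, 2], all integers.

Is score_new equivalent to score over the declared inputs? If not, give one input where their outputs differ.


The suspicious edit (`-1` became `-2`) never changes the result for any input inside the declared domain.
As a probe, take x=-1, y=-1: score runs p=3, then s=-1, then ((-1 + 2) >= (-s)) is true, then s=2, then v=0, then (i=-1), then v=1, then (i=0), then v=1, then (i=1), then v=1, then (i=2), then v=1, then (i=3), then v=1, then s=3, then returns 1; score_new runs p=3, then v=-1, then ((-1 + 2) >= (-v)) is true, then v=2, then u=0, then (i=-1), then u=1, then (i=0), then u=1, then (i=1), then u=1, then (i=2), then u=1, then (i=3), then u=1, then v=3, then returns 1; both end at 1.
Checked all 45 inputs in the declared domain: the outputs agree on every one.
verdict: equivalent


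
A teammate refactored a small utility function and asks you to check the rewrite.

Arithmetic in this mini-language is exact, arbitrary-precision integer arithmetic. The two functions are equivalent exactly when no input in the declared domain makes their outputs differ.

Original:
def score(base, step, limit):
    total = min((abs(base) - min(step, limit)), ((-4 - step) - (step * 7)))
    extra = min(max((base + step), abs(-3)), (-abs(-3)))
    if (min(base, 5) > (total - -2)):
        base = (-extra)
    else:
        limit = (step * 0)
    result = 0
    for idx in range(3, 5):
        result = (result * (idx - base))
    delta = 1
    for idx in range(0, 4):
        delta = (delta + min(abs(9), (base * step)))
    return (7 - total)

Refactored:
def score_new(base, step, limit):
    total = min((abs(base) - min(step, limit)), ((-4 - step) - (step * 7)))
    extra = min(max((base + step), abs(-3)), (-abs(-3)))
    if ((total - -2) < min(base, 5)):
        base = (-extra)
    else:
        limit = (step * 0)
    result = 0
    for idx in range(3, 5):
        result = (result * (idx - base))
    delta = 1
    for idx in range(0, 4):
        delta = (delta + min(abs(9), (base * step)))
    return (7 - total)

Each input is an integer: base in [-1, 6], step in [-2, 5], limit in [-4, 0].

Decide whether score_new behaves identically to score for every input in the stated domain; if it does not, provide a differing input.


Differences: comparison usage differs — yet all 320 inputs agree.
verdict: equivalent


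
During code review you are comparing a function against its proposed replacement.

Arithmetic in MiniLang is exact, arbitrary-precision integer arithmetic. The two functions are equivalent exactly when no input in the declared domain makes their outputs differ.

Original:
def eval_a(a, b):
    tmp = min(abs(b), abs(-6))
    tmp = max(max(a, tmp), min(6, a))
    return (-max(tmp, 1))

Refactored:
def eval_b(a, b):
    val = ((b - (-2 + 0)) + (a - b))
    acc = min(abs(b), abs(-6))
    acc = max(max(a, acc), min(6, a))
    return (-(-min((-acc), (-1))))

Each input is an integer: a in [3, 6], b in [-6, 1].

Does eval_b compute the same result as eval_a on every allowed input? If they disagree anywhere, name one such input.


Comparing the listings, the differences include: statement counts differ; also constant usage differs; also local variable names differ; also arithmetic usage differs; also min/max/abs usage differs.
Spot check at a=6, b=-4 — eval_a: tmp=4, then tmp=6, then returns -6. eval_b: val=8, then acc=4, then acc=6, then returns -6. Both give -6.
Sweeping the whole domain (32 inputs) finds no disagreement.
verdict: equivalent


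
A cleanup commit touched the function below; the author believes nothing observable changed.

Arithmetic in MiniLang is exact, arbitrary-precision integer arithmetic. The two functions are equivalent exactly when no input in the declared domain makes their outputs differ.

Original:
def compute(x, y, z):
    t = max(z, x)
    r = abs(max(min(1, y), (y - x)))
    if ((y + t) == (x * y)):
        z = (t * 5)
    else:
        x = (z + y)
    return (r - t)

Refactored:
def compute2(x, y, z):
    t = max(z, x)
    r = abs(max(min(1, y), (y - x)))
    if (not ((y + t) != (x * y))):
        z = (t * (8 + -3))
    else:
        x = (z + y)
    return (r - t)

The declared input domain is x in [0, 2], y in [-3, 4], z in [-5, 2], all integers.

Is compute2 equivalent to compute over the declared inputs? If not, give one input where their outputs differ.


The two are interchangeable: comparison usage differs, constant usage differs, boolean connective usage differs, arithmetic usage differs, and every declared input agrees.
Tracing x=2, y=-1, z=-3: compute: t becomes 2; next r becomes 1; next ((y + t) == (x * y)) evaluates to false; next x becomes -4; next final value -1 | compute2: t becomes 2; next r becomes 1; next (not ((y + t) != (x * y))) evaluates to false; next x becomes -4; next final value -1 — matching result -1.
An exhaustive pass over the 192 declared inputs shows identical outputs.
verdict: equivalent


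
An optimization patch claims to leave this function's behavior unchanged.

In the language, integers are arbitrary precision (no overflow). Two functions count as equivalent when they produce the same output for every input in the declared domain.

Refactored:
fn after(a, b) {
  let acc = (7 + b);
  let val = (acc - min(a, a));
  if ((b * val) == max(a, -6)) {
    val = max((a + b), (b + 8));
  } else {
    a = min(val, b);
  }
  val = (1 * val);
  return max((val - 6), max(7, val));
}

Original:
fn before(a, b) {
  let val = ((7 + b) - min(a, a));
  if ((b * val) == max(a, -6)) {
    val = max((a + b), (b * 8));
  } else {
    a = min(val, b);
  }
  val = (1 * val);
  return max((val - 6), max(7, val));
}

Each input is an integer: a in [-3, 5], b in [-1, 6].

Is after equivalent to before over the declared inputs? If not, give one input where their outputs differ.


Try a=0, b=0.
before: val=7, then ((b * val) == max(a, -6)) is true, then val=0, then val=0, then returns 7
after: acc=7, then val=7, then ((b * val) == max(a, -6)) is true, then val=8, then val=8, then returns 8
7 against 8: the behavior changed.
verdict: not equivalent; witness: a=0, b=0


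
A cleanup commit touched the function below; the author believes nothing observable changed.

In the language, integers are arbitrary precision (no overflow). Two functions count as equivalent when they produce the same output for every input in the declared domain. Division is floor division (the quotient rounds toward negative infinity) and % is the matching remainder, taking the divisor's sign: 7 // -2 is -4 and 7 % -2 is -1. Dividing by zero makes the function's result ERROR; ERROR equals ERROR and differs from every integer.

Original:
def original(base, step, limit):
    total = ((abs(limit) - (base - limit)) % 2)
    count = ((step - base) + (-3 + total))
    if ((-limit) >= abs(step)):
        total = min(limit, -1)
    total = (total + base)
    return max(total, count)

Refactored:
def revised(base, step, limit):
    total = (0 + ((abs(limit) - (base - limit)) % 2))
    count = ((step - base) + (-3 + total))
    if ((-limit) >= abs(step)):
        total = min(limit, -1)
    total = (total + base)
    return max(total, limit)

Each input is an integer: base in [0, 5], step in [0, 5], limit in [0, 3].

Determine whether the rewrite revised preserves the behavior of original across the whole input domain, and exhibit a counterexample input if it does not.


The rewrite breaks on base=0, step=0, limit=0, where the results are -1 and 0.
original: total := 0 | count := -3 | ((-limit) >= abs(step)): true | total := -1 | total := -1 | result -1
revised: total := 0 | count := -3 | ((-limit) >= abs(step)): true | total := -1 | total := -1 | result 0
verdict: not equivalent; witness: base=0, step=0, limit=0


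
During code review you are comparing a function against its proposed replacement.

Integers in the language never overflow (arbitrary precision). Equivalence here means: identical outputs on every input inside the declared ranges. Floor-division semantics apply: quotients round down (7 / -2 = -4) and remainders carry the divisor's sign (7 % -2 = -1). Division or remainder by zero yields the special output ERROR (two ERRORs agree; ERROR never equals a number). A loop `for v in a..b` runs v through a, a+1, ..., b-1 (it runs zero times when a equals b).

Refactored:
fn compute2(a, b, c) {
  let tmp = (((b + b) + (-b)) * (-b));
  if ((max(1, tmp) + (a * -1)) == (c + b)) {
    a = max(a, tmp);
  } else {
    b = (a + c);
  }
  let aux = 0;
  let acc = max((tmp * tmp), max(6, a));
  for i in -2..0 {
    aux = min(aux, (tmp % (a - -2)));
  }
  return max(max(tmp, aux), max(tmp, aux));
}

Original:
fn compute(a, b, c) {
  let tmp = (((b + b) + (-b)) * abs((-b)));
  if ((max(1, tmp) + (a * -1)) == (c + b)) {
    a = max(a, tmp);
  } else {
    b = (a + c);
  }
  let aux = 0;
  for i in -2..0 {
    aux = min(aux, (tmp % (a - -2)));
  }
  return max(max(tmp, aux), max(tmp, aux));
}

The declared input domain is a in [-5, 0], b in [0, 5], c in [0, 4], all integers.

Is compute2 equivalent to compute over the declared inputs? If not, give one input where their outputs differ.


Try a=-5, b=1, c=0.
compute: tmp := 1 | ((max(1, tmp) + (a * -1)) == (c + b)): false | b := -5 | aux := 0 | iter i=-2: | aux := -2 | iter i=-1: | aux := -2 | result 1
compute2: tmp := -1 | ((max(1, tmp) + (a * -1)) == (c + b)): false | b := -5 | aux := 0 | acc := 6 | iter i=-2: | aux := -1 | iter i=-1: | aux := -1 | result -1
1 vs -1 — the two versions disagree here.
verdict: not equivalent; witness: a=-5, b=1, c=0
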